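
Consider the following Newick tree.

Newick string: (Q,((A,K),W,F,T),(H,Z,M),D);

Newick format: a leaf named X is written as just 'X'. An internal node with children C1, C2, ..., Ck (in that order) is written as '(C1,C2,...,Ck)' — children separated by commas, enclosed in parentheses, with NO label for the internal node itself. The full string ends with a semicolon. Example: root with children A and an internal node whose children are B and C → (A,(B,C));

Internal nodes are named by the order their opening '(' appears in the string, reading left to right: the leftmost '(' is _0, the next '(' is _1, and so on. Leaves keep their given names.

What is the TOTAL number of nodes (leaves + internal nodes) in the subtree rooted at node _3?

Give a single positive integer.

Newick: (Q,((A,K),W,F,T),(H,Z,M),D);
Locate _3: it is the '(' at position 17 (the 4th '(' reading left to right).
Query: subtree rooted at _3
_3: subtree_size = 1 + 3
  H: subtree_size = 1 + 0
  Z: subtree_size = 1 + 0
  M: subtree_size = 1 + 0
Total subtree size of _3: 4

Answer: 4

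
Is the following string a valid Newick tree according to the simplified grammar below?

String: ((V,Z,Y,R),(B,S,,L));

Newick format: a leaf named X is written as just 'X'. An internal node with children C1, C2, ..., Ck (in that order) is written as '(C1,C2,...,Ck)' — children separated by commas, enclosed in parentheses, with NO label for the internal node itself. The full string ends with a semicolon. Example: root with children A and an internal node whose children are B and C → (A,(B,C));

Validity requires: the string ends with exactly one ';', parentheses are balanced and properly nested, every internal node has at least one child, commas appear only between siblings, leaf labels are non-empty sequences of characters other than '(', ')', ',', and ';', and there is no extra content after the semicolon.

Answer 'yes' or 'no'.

Answer: no

Derivation:
Input: ((V,Z,Y,R),(B,S,,L));
Paren balance: 3 '(' vs 3 ')' OK
Ends with single ';': True
Full parse: FAILS (empty leaf label at pos 16)
Valid: False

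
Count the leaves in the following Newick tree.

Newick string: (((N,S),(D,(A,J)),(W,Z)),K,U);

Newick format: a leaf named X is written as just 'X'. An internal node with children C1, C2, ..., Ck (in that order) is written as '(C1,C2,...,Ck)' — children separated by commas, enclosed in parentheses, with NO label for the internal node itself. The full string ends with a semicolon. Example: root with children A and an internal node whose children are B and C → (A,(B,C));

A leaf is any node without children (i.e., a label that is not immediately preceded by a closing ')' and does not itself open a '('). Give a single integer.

Newick: (((N,S),(D,(A,J)),(W,Z)),K,U);
Scan left-to-right; a leaf is any maximal label run not followed by '(':
  pos 3: leaf 'N' → count = 1
  pos 5: leaf 'S' → count = 2
  pos 9: leaf 'D' → count = 3
  pos 12: leaf 'A' → count = 4
  pos 14: leaf 'J' → count = 5
  pos 19: leaf 'W' → count = 6
  pos 21: leaf 'Z' → count = 7
  pos 25: leaf 'K' → count = 8
  pos 27: leaf 'U' → count = 9
Total leaves: 9

Answer: 9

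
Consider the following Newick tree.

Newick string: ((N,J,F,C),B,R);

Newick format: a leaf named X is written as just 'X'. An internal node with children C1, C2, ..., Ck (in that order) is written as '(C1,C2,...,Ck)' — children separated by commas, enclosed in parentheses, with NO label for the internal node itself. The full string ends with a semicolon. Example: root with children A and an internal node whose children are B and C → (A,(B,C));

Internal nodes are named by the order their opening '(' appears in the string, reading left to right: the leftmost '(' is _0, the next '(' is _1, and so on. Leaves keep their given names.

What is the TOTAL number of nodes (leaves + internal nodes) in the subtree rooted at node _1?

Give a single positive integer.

Newick: ((N,J,F,C),B,R);
Locate _1: it is the '(' at position 1 (the 2nd '(' reading left to right).
Query: subtree rooted at _1
_1: subtree_size = 1 + 4
  N: subtree_size = 1 + 0
  J: subtree_size = 1 + 0
  F: subtree_size = 1 + 0
  C: subtree_size = 1 + 0
Total subtree size of _1: 5

Answer: 5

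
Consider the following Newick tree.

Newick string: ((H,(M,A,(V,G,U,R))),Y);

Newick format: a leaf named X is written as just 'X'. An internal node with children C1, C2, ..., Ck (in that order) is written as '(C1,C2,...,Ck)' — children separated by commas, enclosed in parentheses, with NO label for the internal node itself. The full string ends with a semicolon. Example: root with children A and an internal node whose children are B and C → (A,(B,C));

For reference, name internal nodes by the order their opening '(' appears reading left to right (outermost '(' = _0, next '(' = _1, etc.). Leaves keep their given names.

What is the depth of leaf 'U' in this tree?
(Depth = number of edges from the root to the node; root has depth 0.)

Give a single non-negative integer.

Newick: ((H,(M,A,(V,G,U,R))),Y);
Naming internals by '(' encounter order: outermost '(' = _0, next = _1, ...
Query node: U
Path from root: _0 -> _1 -> _2 -> _3 -> U
Depth of U: 4 (number of edges from root)

Answer: 4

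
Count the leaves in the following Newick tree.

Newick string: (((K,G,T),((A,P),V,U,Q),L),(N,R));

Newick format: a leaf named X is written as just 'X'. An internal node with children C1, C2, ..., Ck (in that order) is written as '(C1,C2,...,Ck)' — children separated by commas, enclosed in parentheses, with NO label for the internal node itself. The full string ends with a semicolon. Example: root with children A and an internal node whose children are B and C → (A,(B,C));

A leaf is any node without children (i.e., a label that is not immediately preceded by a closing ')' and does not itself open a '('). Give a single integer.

Newick: (((K,G,T),((A,P),V,U,Q),L),(N,R));
Scan left-to-right; a leaf is any maximal label run not followed by '(':
  pos 3: leaf 'K' → count = 1
  pos 5: leaf 'G' → count = 2
  pos 7: leaf 'T' → count = 3
  pos 12: leaf 'A' → count = 4
  pos 14: leaf 'P' → count = 5
  pos 17: leaf 'V' → count = 6
  pos 19: leaf 'U' → count = 7
  pos 21: leaf 'Q' → count = 8
  pos 24: leaf 'L' → count = 9
  pos 28: leaf 'N' → count = 10
  pos 30: leaf 'R' → count = 11
Total leaves: 11

Answer: 11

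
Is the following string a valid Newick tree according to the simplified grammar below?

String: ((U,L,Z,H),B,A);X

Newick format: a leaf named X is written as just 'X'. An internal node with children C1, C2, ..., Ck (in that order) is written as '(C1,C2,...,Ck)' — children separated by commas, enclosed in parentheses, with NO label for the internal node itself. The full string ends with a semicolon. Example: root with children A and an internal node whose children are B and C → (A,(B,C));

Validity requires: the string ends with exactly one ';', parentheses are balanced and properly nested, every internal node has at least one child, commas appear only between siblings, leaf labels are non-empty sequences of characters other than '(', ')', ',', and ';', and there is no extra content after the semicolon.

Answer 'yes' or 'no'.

Input: ((U,L,Z,H),B,A);X
Paren balance: 2 '(' vs 2 ')' OK
Ends with single ';': False
Full parse: FAILS (must end with ;)
Valid: False

Answer: no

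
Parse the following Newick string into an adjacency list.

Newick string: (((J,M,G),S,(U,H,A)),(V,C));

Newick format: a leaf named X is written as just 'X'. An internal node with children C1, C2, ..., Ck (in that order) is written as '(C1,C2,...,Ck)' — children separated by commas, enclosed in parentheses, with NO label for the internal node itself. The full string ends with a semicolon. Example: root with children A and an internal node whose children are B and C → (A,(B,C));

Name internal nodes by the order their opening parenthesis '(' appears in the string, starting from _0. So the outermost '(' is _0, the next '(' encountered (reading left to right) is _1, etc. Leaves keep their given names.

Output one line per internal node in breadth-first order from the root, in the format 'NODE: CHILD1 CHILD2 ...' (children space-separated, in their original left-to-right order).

Input: (((J,M,G),S,(U,H,A)),(V,C));
Scanning left-to-right, naming '(' by encounter order:
  pos 0: '(' -> open internal node _0 (depth 1)
  pos 1: '(' -> open internal node _1 (depth 2)
  pos 2: '(' -> open internal node _2 (depth 3)
  pos 8: ')' -> close internal node _2 (now at depth 2)
  pos 12: '(' -> open internal node _3 (depth 3)
  pos 18: ')' -> close internal node _3 (now at depth 2)
  pos 19: ')' -> close internal node _1 (now at depth 1)
  pos 21: '(' -> open internal node _4 (depth 2)
  pos 25: ')' -> close internal node _4 (now at depth 1)
  pos 26: ')' -> close internal node _0 (now at depth 0)
Total internal nodes: 5
BFS adjacency from root:
  _0: _1 _4
  _1: _2 S _3
  _4: V C
  _2: J M G
  _3: U H A

Answer: _0: _1 _4
_1: _2 S _3
_4: V C
_2: J M G
_3: U H A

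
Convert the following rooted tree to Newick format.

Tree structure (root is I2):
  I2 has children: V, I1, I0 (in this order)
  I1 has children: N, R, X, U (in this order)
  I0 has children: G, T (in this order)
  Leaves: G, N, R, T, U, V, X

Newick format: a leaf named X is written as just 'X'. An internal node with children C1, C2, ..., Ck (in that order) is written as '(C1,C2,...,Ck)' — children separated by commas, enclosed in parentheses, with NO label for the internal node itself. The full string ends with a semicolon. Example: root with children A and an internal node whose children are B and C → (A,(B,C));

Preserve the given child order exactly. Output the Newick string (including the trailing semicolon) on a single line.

Answer: (V,(N,R,X,U),(G,T));

Derivation:
internal I2 with children ['V', 'I1', 'I0']
  leaf 'V' → 'V'
  internal I1 with children ['N', 'R', 'X', 'U']
    leaf 'N' → 'N'
    leaf 'R' → 'R'
    leaf 'X' → 'X'
    leaf 'U' → 'U'
  → '(N,R,X,U)'
  internal I0 with children ['G', 'T']
    leaf 'G' → 'G'
    leaf 'T' → 'T'
  → '(G,T)'
→ '(V,(N,R,X,U),(G,T))'
Final: (V,(N,R,X,U),(G,T));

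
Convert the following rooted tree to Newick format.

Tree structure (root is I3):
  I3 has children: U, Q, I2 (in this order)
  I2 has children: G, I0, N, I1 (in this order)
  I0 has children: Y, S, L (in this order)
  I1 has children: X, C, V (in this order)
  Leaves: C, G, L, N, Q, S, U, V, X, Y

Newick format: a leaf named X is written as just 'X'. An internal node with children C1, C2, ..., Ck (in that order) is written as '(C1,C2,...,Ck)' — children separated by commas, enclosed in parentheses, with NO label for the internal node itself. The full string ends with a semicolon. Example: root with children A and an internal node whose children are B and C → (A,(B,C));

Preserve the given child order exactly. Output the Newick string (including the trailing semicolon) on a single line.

Answer: (U,Q,(G,(Y,S,L),N,(X,C,V)));

Derivation:
internal I3 with children ['U', 'Q', 'I2']
  leaf 'U' → 'U'
  leaf 'Q' → 'Q'
  internal I2 with children ['G', 'I0', 'N', 'I1']
    leaf 'G' → 'G'
    internal I0 with children ['Y', 'S', 'L']
      leaf 'Y' → 'Y'
      leaf 'S' → 'S'
      leaf 'L' → 'L'
    → '(Y,S,L)'
    leaf 'N' → 'N'
    internal I1 with children ['X', 'C', 'V']
      leaf 'X' → 'X'
      leaf 'C' → 'C'
      leaf 'V' → 'V'
    → '(X,C,V)'
  → '(G,(Y,S,L),N,(X,C,V))'
→ '(U,Q,(G,(Y,S,L),N,(X,C,V)))'
Final: (U,Q,(G,(Y,S,L),N,(X,C,V)));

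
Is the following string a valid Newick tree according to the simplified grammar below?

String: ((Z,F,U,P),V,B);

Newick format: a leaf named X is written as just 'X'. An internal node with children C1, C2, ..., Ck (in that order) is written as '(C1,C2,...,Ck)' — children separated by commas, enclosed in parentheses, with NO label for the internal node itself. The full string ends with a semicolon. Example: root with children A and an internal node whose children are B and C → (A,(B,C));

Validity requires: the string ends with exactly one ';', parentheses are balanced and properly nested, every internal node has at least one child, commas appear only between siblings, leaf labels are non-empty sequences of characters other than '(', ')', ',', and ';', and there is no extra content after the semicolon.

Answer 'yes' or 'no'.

Input: ((Z,F,U,P),V,B);
Paren balance: 2 '(' vs 2 ')' OK
Ends with single ';': True
Full parse: OK
Valid: True

Answer: yes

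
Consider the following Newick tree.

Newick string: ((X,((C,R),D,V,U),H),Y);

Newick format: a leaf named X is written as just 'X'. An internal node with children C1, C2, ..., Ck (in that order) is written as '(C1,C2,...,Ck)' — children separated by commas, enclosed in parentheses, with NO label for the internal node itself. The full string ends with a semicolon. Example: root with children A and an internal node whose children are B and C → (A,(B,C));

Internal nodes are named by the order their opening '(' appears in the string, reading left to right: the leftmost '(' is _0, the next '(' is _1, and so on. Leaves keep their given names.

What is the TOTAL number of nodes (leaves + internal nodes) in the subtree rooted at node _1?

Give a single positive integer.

Newick: ((X,((C,R),D,V,U),H),Y);
Locate _1: it is the '(' at position 1 (the 2nd '(' reading left to right).
Query: subtree rooted at _1
_1: subtree_size = 1 + 9
  X: subtree_size = 1 + 0
  _2: subtree_size = 1 + 6
    _3: subtree_size = 1 + 2
      C: subtree_size = 1 + 0
      R: subtree_size = 1 + 0
    D: subtree_size = 1 + 0
    V: subtree_size = 1 + 0
    U: subtree_size = 1 + 0
  H: subtree_size = 1 + 0
Total subtree size of _1: 10

Answer: 10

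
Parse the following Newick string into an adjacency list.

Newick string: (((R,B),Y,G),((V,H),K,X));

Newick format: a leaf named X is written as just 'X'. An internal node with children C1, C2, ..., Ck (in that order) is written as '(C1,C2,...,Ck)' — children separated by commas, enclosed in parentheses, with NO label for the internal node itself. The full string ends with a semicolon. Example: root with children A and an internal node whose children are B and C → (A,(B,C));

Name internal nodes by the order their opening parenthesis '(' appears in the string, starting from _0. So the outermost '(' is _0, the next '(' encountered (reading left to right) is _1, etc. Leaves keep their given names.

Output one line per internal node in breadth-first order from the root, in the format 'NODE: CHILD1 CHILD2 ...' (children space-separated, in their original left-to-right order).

Answer: _0: _1 _3
_1: _2 Y G
_3: _4 K X
_2: R B
_4: V H

Derivation:
Input: (((R,B),Y,G),((V,H),K,X));
Scanning left-to-right, naming '(' by encounter order:
  pos 0: '(' -> open internal node _0 (depth 1)
  pos 1: '(' -> open internal node _1 (depth 2)
  pos 2: '(' -> open internal node _2 (depth 3)
  pos 6: ')' -> close internal node _2 (now at depth 2)
  pos 11: ')' -> close internal node _1 (now at depth 1)
  pos 13: '(' -> open internal node _3 (depth 2)
  pos 14: '(' -> open internal node _4 (depth 3)
  pos 18: ')' -> close internal node _4 (now at depth 2)
  pos 23: ')' -> close internal node _3 (now at depth 1)
  pos 24: ')' -> close internal node _0 (now at depth 0)
Total internal nodes: 5
BFS adjacency from root:
  _0: _1 _3
  _1: _2 Y G
  _3: _4 K X
  _2: R B
  _4: V H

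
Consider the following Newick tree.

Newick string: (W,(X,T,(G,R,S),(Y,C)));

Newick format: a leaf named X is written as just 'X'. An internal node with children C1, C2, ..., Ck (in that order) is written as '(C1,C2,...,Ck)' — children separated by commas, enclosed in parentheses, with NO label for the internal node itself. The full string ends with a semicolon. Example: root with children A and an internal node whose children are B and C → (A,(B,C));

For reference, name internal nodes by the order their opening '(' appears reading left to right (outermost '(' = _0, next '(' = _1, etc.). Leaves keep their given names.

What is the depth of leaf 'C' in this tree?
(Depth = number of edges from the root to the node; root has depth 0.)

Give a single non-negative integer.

Newick: (W,(X,T,(G,R,S),(Y,C)));
Naming internals by '(' encounter order: outermost '(' = _0, next = _1, ...
Query node: C
Path from root: _0 -> _1 -> _3 -> C
Depth of C: 3 (number of edges from root)

Answer: 3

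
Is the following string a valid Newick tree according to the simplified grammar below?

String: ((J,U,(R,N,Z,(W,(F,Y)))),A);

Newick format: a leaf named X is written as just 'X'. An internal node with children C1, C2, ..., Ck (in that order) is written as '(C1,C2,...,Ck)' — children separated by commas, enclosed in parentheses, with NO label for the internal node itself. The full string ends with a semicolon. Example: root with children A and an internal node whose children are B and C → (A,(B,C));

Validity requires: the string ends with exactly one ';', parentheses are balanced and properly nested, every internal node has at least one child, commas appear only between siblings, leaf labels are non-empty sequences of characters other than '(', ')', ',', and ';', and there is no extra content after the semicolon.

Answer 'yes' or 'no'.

Answer: yes

Derivation:
Input: ((J,U,(R,N,Z,(W,(F,Y)))),A);
Paren balance: 5 '(' vs 5 ')' OK
Ends with single ';': True
Full parse: OK
Valid: True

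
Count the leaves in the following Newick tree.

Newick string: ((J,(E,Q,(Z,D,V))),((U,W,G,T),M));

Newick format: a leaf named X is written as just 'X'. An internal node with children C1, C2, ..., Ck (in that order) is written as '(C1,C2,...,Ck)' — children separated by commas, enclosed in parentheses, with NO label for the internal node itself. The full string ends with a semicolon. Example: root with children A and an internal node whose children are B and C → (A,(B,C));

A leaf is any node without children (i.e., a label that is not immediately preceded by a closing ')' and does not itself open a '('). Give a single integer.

Answer: 11

Derivation:
Newick: ((J,(E,Q,(Z,D,V))),((U,W,G,T),M));
Scan left-to-right; a leaf is any maximal label run not followed by '(':
  pos 2: leaf 'J' → count = 1
  pos 5: leaf 'E' → count = 2
  pos 7: leaf 'Q' → count = 3
  pos 10: leaf 'Z' → count = 4
  pos 12: leaf 'D' → count = 5
  pos 14: leaf 'V' → count = 6
  pos 21: leaf 'U' → count = 7
  pos 23: leaf 'W' → count = 8
  pos 25: leaf 'G' → count = 9
  pos 27: leaf 'T' → count = 10
  pos 30: leaf 'M' → count = 11
Total leaves: 11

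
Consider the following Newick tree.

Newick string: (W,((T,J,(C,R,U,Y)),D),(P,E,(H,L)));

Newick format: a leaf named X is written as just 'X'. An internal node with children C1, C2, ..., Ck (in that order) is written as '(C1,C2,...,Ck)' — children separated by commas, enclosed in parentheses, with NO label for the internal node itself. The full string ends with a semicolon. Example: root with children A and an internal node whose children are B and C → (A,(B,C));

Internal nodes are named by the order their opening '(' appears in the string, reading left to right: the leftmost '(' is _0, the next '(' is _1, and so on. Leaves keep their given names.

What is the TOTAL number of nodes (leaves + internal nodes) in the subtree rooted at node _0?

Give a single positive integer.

Answer: 18

Derivation:
Newick: (W,((T,J,(C,R,U,Y)),D),(P,E,(H,L)));
Locate _0: it is the '(' at position 0 (the 1st '(' reading left to right).
Query: subtree rooted at _0
_0: subtree_size = 1 + 17
  W: subtree_size = 1 + 0
  _1: subtree_size = 1 + 9
    _2: subtree_size = 1 + 7
      T: subtree_size = 1 + 0
      J: subtree_size = 1 + 0
      _3: subtree_size = 1 + 4
        C: subtree_size = 1 + 0
        R: subtree_size = 1 + 0
        U: subtree_size = 1 + 0
        Y: subtree_size = 1 + 0
    D: subtree_size = 1 + 0
  _4: subtree_size = 1 + 5
    P: subtree_size = 1 + 0
    E: subtree_size = 1 + 0
    _5: subtree_size = 1 + 2
      H: subtree_size = 1 + 0
      L: subtree_size = 1 + 0
Total subtree size of _0: 18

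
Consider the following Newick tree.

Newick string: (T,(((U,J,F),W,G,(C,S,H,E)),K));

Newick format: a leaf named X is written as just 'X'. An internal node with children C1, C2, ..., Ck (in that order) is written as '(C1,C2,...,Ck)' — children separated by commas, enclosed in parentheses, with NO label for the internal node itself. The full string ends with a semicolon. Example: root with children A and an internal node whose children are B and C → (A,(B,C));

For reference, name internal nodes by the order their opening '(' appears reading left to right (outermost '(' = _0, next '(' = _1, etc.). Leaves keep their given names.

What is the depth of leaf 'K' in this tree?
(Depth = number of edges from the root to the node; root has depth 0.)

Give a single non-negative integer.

Answer: 2

Derivation:
Newick: (T,(((U,J,F),W,G,(C,S,H,E)),K));
Naming internals by '(' encounter order: outermost '(' = _0, next = _1, ...
Query node: K
Path from root: _0 -> _1 -> K
Depth of K: 2 (number of edges from root)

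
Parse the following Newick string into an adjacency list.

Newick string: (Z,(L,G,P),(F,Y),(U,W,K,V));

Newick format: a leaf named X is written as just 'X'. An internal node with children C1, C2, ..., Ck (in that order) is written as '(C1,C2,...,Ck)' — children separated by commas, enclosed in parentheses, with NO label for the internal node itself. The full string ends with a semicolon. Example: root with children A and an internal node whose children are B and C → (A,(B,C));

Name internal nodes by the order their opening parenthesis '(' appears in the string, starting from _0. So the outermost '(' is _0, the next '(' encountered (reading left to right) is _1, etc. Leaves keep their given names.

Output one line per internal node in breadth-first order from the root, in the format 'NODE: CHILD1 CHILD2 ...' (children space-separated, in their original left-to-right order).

Input: (Z,(L,G,P),(F,Y),(U,W,K,V));
Scanning left-to-right, naming '(' by encounter order:
  pos 0: '(' -> open internal node _0 (depth 1)
  pos 3: '(' -> open internal node _1 (depth 2)
  pos 9: ')' -> close internal node _1 (now at depth 1)
  pos 11: '(' -> open internal node _2 (depth 2)
  pos 15: ')' -> close internal node _2 (now at depth 1)
  pos 17: '(' -> open internal node _3 (depth 2)
  pos 25: ')' -> close internal node _3 (now at depth 1)
  pos 26: ')' -> close internal node _0 (now at depth 0)
Total internal nodes: 4
BFS adjacency from root:
  _0: Z _1 _2 _3
  _1: L G P
  _2: F Y
  _3: U W K V

Answer: _0: Z _1 _2 _3
_1: L G P
_2: F Y
_3: U W K V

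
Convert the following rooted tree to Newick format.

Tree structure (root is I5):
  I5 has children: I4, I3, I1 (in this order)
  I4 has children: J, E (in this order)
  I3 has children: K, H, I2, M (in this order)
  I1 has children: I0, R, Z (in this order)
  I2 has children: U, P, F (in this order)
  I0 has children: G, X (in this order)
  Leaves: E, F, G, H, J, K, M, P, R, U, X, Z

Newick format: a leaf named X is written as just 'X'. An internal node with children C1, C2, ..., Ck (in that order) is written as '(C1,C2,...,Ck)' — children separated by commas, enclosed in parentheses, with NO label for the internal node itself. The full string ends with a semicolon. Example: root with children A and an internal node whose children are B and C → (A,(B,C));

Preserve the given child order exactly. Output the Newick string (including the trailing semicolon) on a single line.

internal I5 with children ['I4', 'I3', 'I1']
  internal I4 with children ['J', 'E']
    leaf 'J' → 'J'
    leaf 'E' → 'E'
  → '(J,E)'
  internal I3 with children ['K', 'H', 'I2', 'M']
    leaf 'K' → 'K'
    leaf 'H' → 'H'
    internal I2 with children ['U', 'P', 'F']
      leaf 'U' → 'U'
      leaf 'P' → 'P'
      leaf 'F' → 'F'
    → '(U,P,F)'
    leaf 'M' → 'M'
  → '(K,H,(U,P,F),M)'
  internal I1 with children ['I0', 'R', 'Z']
    internal I0 with children ['G', 'X']
      leaf 'G' → 'G'
      leaf 'X' → 'X'
    → '(G,X)'
    leaf 'R' → 'R'
    leaf 'Z' → 'Z'
  → '((G,X),R,Z)'
→ '((J,E),(K,H,(U,P,F),M),((G,X),R,Z))'
Final: ((J,E),(K,H,(U,P,F),M),((G,X),R,Z));

Answer: ((J,E),(K,H,(U,P,F),M),((G,X),R,Z));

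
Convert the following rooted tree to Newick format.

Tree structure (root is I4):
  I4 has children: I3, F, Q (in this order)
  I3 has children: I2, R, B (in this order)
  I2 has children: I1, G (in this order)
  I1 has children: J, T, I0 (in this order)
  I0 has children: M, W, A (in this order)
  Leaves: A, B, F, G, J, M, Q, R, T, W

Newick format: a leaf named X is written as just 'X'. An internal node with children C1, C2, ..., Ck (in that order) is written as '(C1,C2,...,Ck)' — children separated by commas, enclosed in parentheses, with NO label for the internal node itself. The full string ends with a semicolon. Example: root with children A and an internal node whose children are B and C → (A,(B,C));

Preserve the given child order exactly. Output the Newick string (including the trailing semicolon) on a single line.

internal I4 with children ['I3', 'F', 'Q']
  internal I3 with children ['I2', 'R', 'B']
    internal I2 with children ['I1', 'G']
      internal I1 with children ['J', 'T', 'I0']
        leaf 'J' → 'J'
        leaf 'T' → 'T'
        internal I0 with children ['M', 'W', 'A']
          leaf 'M' → 'M'
          leaf 'W' → 'W'
          leaf 'A' → 'A'
        → '(M,W,A)'
      → '(J,T,(M,W,A))'
      leaf 'G' → 'G'
    → '((J,T,(M,W,A)),G)'
    leaf 'R' → 'R'
    leaf 'B' → 'B'
  → '(((J,T,(M,W,A)),G),R,B)'
  leaf 'F' → 'F'
  leaf 'Q' → 'Q'
→ '((((J,T,(M,W,A)),G),R,B),F,Q)'
Final: ((((J,T,(M,W,A)),G),R,B),F,Q);

Answer: ((((J,T,(M,W,A)),G),R,B),F,Q);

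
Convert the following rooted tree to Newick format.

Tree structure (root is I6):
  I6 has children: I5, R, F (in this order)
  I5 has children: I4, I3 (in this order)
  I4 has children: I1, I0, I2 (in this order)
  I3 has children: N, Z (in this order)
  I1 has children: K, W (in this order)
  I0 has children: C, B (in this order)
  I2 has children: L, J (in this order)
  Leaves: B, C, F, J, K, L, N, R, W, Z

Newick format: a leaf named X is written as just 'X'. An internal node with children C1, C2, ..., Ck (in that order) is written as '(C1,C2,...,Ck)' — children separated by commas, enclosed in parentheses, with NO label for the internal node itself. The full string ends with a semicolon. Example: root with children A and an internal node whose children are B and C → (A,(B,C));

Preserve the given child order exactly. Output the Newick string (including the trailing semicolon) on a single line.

internal I6 with children ['I5', 'R', 'F']
  internal I5 with children ['I4', 'I3']
    internal I4 with children ['I1', 'I0', 'I2']
      internal I1 with children ['K', 'W']
        leaf 'K' → 'K'
        leaf 'W' → 'W'
      → '(K,W)'
      internal I0 with children ['C', 'B']
        leaf 'C' → 'C'
        leaf 'B' → 'B'
      → '(C,B)'
      internal I2 with children ['L', 'J']
        leaf 'L' → 'L'
        leaf 'J' → 'J'
      → '(L,J)'
    → '((K,W),(C,B),(L,J))'
    internal I3 with children ['N', 'Z']
      leaf 'N' → 'N'
      leaf 'Z' → 'Z'
    → '(N,Z)'
  → '(((K,W),(C,B),(L,J)),(N,Z))'
  leaf 'R' → 'R'
  leaf 'F' → 'F'
→ '((((K,W),(C,B),(L,J)),(N,Z)),R,F)'
Final: ((((K,W),(C,B),(L,J)),(N,Z)),R,F);

Answer: ((((K,W),(C,B),(L,J)),(N,Z)),R,F);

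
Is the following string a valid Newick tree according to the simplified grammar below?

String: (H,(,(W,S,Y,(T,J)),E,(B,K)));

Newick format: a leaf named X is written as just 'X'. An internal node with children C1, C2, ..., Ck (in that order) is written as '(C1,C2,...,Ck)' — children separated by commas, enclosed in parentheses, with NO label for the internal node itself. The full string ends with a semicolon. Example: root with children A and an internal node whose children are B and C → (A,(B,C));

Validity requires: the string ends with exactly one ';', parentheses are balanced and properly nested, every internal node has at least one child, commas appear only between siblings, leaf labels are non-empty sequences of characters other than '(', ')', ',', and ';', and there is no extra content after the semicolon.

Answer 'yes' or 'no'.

Answer: no

Derivation:
Input: (H,(,(W,S,Y,(T,J)),E,(B,K)));
Paren balance: 5 '(' vs 5 ')' OK
Ends with single ';': True
Full parse: FAILS (empty leaf label at pos 4)
Valid: False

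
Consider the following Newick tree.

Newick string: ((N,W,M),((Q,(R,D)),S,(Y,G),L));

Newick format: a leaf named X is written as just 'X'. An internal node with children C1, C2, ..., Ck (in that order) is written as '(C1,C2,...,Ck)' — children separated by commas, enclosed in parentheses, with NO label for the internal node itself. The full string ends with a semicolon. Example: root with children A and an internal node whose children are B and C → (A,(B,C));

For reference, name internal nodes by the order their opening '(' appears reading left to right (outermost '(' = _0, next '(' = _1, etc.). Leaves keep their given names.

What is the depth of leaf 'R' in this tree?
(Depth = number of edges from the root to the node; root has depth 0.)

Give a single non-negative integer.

Answer: 4

Derivation:
Newick: ((N,W,M),((Q,(R,D)),S,(Y,G),L));
Naming internals by '(' encounter order: outermost '(' = _0, next = _1, ...
Query node: R
Path from root: _0 -> _2 -> _3 -> _4 -> R
Depth of R: 4 (number of edges from root)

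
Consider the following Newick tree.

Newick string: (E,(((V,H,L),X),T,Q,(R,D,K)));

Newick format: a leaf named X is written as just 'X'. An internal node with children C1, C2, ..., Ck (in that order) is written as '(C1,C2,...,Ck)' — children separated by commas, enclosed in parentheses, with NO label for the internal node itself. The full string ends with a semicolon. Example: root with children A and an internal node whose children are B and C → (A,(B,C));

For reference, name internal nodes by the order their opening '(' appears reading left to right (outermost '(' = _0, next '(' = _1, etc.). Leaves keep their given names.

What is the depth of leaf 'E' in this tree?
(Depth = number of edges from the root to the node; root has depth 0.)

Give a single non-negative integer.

Newick: (E,(((V,H,L),X),T,Q,(R,D,K)));
Naming internals by '(' encounter order: outermost '(' = _0, next = _1, ...
Query node: E
Path from root: _0 -> E
Depth of E: 1 (number of edges from root)

Answer: 1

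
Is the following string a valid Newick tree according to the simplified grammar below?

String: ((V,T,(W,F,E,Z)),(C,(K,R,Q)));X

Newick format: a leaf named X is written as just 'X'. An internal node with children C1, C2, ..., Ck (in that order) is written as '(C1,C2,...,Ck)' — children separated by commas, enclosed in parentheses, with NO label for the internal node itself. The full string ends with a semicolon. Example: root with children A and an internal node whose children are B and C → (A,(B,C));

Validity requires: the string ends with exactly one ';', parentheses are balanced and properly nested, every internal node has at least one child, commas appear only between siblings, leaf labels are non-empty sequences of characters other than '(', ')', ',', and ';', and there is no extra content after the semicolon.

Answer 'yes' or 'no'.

Answer: no

Derivation:
Input: ((V,T,(W,F,E,Z)),(C,(K,R,Q)));X
Paren balance: 5 '(' vs 5 ')' OK
Ends with single ';': False
Full parse: FAILS (must end with ;)
Valid: False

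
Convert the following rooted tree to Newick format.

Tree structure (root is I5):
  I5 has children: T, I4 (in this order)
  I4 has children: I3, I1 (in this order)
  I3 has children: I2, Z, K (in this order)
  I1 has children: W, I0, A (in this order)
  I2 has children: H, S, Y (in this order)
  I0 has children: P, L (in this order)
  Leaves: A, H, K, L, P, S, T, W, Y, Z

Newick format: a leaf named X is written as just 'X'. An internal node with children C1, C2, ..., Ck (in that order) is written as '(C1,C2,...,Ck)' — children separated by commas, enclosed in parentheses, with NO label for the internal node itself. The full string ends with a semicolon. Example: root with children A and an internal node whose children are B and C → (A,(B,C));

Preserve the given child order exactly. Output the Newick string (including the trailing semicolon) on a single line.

internal I5 with children ['T', 'I4']
  leaf 'T' → 'T'
  internal I4 with children ['I3', 'I1']
    internal I3 with children ['I2', 'Z', 'K']
      internal I2 with children ['H', 'S', 'Y']
        leaf 'H' → 'H'
        leaf 'S' → 'S'
        leaf 'Y' → 'Y'
      → '(H,S,Y)'
      leaf 'Z' → 'Z'
      leaf 'K' → 'K'
    → '((H,S,Y),Z,K)'
    internal I1 with children ['W', 'I0', 'A']
      leaf 'W' → 'W'
      internal I0 with children ['P', 'L']
        leaf 'P' → 'P'
        leaf 'L' → 'L'
      → '(P,L)'
      leaf 'A' → 'A'
    → '(W,(P,L),A)'
  → '(((H,S,Y),Z,K),(W,(P,L),A))'
→ '(T,(((H,S,Y),Z,K),(W,(P,L),A)))'
Final: (T,(((H,S,Y),Z,K),(W,(P,L),A)));

Answer: (T,(((H,S,Y),Z,K),(W,(P,L),A)));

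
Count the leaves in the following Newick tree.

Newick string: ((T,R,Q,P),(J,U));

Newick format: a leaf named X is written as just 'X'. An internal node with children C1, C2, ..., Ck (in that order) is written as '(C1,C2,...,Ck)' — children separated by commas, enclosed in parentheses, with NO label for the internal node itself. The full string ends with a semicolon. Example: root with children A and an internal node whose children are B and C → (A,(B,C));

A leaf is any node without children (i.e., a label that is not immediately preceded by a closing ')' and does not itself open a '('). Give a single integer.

Newick: ((T,R,Q,P),(J,U));
Scan left-to-right; a leaf is any maximal label run not followed by '(':
  pos 2: leaf 'T' → count = 1
  pos 4: leaf 'R' → count = 2
  pos 6: leaf 'Q' → count = 3
  pos 8: leaf 'P' → count = 4
  pos 12: leaf 'J' → count = 5
  pos 14: leaf 'U' → count = 6
Total leaves: 6

Answer: 6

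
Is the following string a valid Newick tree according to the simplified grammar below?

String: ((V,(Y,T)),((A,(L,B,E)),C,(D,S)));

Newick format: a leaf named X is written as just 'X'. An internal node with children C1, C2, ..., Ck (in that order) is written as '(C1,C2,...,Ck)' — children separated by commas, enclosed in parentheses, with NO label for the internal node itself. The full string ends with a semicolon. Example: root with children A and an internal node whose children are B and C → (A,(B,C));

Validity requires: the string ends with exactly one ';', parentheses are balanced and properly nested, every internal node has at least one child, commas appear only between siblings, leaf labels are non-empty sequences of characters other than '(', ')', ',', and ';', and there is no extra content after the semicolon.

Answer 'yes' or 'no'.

Answer: yes

Derivation:
Input: ((V,(Y,T)),((A,(L,B,E)),C,(D,S)));
Paren balance: 7 '(' vs 7 ')' OK
Ends with single ';': True
Full parse: OK
Valid: True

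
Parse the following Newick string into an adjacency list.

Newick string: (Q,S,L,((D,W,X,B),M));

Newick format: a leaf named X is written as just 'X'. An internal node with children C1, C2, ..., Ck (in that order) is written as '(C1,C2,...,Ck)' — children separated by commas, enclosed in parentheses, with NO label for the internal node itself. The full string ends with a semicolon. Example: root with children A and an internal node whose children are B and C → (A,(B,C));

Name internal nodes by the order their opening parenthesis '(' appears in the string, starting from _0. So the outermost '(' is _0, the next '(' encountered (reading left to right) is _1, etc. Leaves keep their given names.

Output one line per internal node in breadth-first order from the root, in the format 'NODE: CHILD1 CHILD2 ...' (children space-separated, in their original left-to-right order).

Input: (Q,S,L,((D,W,X,B),M));
Scanning left-to-right, naming '(' by encounter order:
  pos 0: '(' -> open internal node _0 (depth 1)
  pos 7: '(' -> open internal node _1 (depth 2)
  pos 8: '(' -> open internal node _2 (depth 3)
  pos 16: ')' -> close internal node _2 (now at depth 2)
  pos 19: ')' -> close internal node _1 (now at depth 1)
  pos 20: ')' -> close internal node _0 (now at depth 0)
Total internal nodes: 3
BFS adjacency from root:
  _0: Q S L _1
  _1: _2 M
  _2: D W X B

Answer: _0: Q S L _1
_1: _2 M
_2: D W X B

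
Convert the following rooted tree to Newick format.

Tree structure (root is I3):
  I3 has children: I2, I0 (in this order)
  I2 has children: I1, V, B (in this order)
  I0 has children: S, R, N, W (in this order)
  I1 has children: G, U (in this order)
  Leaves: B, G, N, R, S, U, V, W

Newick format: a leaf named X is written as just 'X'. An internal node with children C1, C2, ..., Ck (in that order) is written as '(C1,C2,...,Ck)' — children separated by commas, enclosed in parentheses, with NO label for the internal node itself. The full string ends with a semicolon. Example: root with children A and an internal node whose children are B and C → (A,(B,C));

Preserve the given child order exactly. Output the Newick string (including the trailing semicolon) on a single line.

internal I3 with children ['I2', 'I0']
  internal I2 with children ['I1', 'V', 'B']
    internal I1 with children ['G', 'U']
      leaf 'G' → 'G'
      leaf 'U' → 'U'
    → '(G,U)'
    leaf 'V' → 'V'
    leaf 'B' → 'B'
  → '((G,U),V,B)'
  internal I0 with children ['S', 'R', 'N', 'W']
    leaf 'S' → 'S'
    leaf 'R' → 'R'
    leaf 'N' → 'N'
    leaf 'W' → 'W'
  → '(S,R,N,W)'
→ '(((G,U),V,B),(S,R,N,W))'
Final: (((G,U),V,B),(S,R,N,W));

Answer: (((G,U),V,B),(S,R,N,W));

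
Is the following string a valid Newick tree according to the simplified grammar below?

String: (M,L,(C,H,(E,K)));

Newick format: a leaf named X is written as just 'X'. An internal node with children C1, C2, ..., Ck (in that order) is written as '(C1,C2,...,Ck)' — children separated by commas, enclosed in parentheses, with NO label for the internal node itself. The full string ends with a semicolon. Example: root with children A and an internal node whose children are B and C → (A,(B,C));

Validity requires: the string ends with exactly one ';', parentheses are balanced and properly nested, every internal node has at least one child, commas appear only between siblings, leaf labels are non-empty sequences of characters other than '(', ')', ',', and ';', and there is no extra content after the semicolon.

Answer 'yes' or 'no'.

Input: (M,L,(C,H,(E,K)));
Paren balance: 3 '(' vs 3 ')' OK
Ends with single ';': True
Full parse: OK
Valid: True

Answer: yes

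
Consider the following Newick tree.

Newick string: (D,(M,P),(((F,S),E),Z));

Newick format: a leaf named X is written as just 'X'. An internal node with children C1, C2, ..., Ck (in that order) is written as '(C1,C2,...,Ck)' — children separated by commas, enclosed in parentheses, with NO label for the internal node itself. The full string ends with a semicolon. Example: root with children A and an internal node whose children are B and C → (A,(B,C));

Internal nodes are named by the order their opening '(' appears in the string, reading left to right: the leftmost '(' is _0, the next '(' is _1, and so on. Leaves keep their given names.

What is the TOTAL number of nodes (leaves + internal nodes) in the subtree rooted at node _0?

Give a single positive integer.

Answer: 12

Derivation:
Newick: (D,(M,P),(((F,S),E),Z));
Locate _0: it is the '(' at position 0 (the 1st '(' reading left to right).
Query: subtree rooted at _0
_0: subtree_size = 1 + 11
  D: subtree_size = 1 + 0
  _1: subtree_size = 1 + 2
    M: subtree_size = 1 + 0
    P: subtree_size = 1 + 0
  _2: subtree_size = 1 + 6
    _3: subtree_size = 1 + 4
      _4: subtree_size = 1 + 2
        F: subtree_size = 1 + 0
        S: subtree_size = 1 + 0
      E: subtree_size = 1 + 0
    Z: subtree_size = 1 + 0
Total subtree size of _0: 12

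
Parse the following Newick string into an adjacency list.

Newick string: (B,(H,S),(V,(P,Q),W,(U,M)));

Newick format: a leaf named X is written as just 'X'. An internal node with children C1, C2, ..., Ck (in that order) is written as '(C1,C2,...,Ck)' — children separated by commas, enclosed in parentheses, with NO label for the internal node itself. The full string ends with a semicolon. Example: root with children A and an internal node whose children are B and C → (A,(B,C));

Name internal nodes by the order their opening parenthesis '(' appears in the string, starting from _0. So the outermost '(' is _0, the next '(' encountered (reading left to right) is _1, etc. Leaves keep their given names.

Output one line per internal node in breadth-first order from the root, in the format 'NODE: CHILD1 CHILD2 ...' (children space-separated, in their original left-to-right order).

Answer: _0: B _1 _2
_1: H S
_2: V _3 W _4
_3: P Q
_4: U M

Derivation:
Input: (B,(H,S),(V,(P,Q),W,(U,M)));
Scanning left-to-right, naming '(' by encounter order:
  pos 0: '(' -> open internal node _0 (depth 1)
  pos 3: '(' -> open internal node _1 (depth 2)
  pos 7: ')' -> close internal node _1 (now at depth 1)
  pos 9: '(' -> open internal node _2 (depth 2)
  pos 12: '(' -> open internal node _3 (depth 3)
  pos 16: ')' -> close internal node _3 (now at depth 2)
  pos 20: '(' -> open internal node _4 (depth 3)
  pos 24: ')' -> close internal node _4 (now at depth 2)
  pos 25: ')' -> close internal node _2 (now at depth 1)
  pos 26: ')' -> close internal node _0 (now at depth 0)
Total internal nodes: 5
BFS adjacency from root:
  _0: B _1 _2
  _1: H S
  _2: V _3 W _4
  _3: P Q
  _4: U M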